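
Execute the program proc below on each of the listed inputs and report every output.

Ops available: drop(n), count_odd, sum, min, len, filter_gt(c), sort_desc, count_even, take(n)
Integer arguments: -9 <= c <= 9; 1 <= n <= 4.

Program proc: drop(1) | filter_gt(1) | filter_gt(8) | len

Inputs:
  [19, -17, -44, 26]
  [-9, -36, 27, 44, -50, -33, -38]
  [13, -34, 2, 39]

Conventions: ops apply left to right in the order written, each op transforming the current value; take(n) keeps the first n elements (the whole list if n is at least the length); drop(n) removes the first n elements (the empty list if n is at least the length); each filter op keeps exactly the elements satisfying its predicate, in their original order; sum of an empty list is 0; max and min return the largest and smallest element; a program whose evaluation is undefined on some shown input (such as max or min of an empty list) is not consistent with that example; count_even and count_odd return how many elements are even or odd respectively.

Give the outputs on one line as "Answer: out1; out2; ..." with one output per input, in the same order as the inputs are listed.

Execution, op by op:
  [19, -17, -44, 26] -> [-17, -44, 26] -> [26] -> [26] -> 1
  [-9, -36, 27, 44, -50, -33, -38] -> [-36, 27, 44, -50, -33, -38] -> [27, 44] -> [27, 44] -> 2
  [13, -34, 2, 39] -> [-34, 2, 39] -> [2, 39] -> [39] -> 1

1; 2; 1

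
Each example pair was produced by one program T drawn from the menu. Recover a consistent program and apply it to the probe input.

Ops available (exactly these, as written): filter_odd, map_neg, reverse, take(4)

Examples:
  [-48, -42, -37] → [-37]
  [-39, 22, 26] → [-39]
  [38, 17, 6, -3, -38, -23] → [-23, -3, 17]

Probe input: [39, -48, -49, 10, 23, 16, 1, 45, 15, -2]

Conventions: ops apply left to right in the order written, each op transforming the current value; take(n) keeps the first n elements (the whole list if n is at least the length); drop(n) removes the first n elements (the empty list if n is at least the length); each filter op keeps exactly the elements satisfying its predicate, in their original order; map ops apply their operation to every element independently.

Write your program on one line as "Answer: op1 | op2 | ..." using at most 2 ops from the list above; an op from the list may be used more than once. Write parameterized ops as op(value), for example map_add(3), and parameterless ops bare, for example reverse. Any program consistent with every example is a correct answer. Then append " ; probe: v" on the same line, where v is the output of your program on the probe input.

filter_odd | reverse ; probe: [15, 45, 1, 23, -49, 39]

Check, running the answer program on each example:
  [-48, -42, -37] -> [-37] -> [-37]
  [-39, 22, 26] -> [-39] -> [-39]
  [38, 17, 6, -3, -38, -23] -> [17, -3, -23] -> [-23, -3, 17]
  probe: [39, -48, -49, 10, 23, 16, 1, 45, 15, -2] -> [39, -49, 23, 1, 45, 15] -> [15, 45, 1, 23, -49, 39]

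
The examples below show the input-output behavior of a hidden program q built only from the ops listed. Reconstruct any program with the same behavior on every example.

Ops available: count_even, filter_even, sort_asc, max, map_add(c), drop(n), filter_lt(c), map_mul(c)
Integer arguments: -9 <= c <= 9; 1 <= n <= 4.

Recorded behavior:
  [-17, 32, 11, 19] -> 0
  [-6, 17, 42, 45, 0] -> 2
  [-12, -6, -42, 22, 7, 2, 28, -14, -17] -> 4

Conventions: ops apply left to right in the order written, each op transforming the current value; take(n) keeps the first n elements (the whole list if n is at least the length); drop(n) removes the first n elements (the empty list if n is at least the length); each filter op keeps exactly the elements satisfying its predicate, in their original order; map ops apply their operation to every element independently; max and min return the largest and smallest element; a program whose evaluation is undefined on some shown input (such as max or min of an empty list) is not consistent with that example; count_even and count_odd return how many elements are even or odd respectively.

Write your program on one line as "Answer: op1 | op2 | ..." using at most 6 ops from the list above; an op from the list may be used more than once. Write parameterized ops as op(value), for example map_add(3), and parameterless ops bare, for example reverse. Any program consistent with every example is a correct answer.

sort_asc | map_mul(9) | filter_lt(3) | filter_even | map_mul(-6) | count_even

Check, running the answer program on each example:
  [-17, 32, 11, 19] -> [-17, 11, 19, 32] -> [-153, 99, 171, 288] -> [-153] -> [] -> [] -> 0
  [-6, 17, 42, 45, 0] -> [-6, 0, 17, 42, 45] -> [-54, 0, 153, 378, 405] -> [-54, 0] -> [-54, 0] -> [324, 0] -> 2
  [-12, -6, -42, 22, 7, 2, 28, -14, -17] -> [-42, -17, -14, -12, -6, 2, 7, 22, 28] -> [-378, -153, -126, -108, -54, 18, 63, 198, 252] -> [-378, -153, -126, -108, -54] -> [-378, -126, -108, -54] -> [2268, 756, 648, 324] -> 4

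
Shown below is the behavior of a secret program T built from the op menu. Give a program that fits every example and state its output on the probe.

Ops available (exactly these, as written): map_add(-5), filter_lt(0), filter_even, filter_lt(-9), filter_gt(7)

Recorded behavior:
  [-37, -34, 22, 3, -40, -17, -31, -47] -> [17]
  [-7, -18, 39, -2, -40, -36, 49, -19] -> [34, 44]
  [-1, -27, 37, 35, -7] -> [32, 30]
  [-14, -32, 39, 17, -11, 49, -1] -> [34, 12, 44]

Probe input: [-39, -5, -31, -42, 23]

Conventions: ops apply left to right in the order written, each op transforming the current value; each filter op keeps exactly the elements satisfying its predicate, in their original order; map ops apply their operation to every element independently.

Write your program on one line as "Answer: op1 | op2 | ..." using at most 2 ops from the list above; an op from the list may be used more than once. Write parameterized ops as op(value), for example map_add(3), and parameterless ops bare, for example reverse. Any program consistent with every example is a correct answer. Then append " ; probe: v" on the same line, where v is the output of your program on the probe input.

filter_gt(7) | map_add(-5) ; probe: [18]

Check, running the answer program on each example:
  [-37, -34, 22, 3, -40, -17, -31, -47] -> [22] -> [17]
  [-7, -18, 39, -2, -40, -36, 49, -19] -> [39, 49] -> [34, 44]
  [-1, -27, 37, 35, -7] -> [37, 35] -> [32, 30]
  [-14, -32, 39, 17, -11, 49, -1] -> [39, 17, 49] -> [34, 12, 44]
  probe: [-39, -5, -31, -42, 23] -> [23] -> [18]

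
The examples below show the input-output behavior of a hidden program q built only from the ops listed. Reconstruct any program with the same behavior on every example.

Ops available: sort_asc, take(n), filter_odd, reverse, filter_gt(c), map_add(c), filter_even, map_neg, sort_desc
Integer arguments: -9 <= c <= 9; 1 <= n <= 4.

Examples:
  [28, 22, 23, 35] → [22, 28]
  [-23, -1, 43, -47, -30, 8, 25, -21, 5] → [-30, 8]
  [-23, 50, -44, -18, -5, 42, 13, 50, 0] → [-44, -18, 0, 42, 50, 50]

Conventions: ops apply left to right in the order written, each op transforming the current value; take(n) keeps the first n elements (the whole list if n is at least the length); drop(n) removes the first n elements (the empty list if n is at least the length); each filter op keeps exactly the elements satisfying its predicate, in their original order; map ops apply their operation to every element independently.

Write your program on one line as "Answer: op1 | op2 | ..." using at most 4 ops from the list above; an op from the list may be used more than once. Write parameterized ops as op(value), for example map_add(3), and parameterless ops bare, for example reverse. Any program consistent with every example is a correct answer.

reverse | sort_desc | sort_asc | filter_even

Check, running the answer program on each example:
  [28, 22, 23, 35] -> [35, 23, 22, 28] -> [35, 28, 23, 22] -> [22, 23, 28, 35] -> [22, 28]
  [-23, -1, 43, -47, -30, 8, 25, -21, 5] -> [5, -21, 25, 8, -30, -47, 43, -1, -23] -> [43, 25, 8, 5, -1, -21, -23, -30, -47] -> [-47, -30, -23, -21, -1, 5, 8, 25, 43] -> [-30, 8]
  [-23, 50, -44, -18, -5, 42, 13, 50, 0] -> [0, 50, 13, 42, -5, -18, -44, 50, -23] -> [50, 50, 42, 13, 0, -5, -18, -23, -44] -> [-44, -23, -18, -5, 0, 13, 42, 50, 50] -> [-44, -18, 0, 42, 50, 50]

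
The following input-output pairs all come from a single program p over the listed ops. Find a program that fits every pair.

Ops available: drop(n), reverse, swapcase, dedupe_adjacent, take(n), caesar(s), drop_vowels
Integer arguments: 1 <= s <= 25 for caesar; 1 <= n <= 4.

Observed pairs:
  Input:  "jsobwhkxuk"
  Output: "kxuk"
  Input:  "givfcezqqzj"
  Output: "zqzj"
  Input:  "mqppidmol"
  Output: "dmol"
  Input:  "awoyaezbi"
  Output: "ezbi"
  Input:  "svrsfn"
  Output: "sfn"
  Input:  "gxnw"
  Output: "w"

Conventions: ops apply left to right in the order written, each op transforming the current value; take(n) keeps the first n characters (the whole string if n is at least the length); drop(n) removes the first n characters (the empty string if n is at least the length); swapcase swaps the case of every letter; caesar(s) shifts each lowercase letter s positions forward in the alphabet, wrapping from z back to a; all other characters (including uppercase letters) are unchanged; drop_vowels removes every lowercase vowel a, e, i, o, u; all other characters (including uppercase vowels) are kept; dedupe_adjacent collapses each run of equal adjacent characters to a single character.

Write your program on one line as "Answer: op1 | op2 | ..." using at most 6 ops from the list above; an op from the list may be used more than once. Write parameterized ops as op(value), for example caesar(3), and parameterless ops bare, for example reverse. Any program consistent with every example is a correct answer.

drop(3) | dedupe_adjacent | reverse | take(4) | reverse

Check, running the answer program on each example:
  "jsobwhkxuk" -> "bwhkxuk" -> "bwhkxuk" -> "kuxkhwb" -> "kuxk" -> "kxuk"
  "givfcezqqzj" -> "fcezqqzj" -> "fcezqzj" -> "jzqzecf" -> "jzqz" -> "zqzj"
  "mqppidmol" -> "pidmol" -> "pidmol" -> "lomdip" -> "lomd" -> "dmol"
  "awoyaezbi" -> "yaezbi" -> "yaezbi" -> "ibzeay" -> "ibze" -> "ezbi"
  "svrsfn" -> "sfn" -> "sfn" -> "nfs" -> "nfs" -> "sfn"
  "gxnw" -> "w" -> "w" -> "w" -> "w" -> "w"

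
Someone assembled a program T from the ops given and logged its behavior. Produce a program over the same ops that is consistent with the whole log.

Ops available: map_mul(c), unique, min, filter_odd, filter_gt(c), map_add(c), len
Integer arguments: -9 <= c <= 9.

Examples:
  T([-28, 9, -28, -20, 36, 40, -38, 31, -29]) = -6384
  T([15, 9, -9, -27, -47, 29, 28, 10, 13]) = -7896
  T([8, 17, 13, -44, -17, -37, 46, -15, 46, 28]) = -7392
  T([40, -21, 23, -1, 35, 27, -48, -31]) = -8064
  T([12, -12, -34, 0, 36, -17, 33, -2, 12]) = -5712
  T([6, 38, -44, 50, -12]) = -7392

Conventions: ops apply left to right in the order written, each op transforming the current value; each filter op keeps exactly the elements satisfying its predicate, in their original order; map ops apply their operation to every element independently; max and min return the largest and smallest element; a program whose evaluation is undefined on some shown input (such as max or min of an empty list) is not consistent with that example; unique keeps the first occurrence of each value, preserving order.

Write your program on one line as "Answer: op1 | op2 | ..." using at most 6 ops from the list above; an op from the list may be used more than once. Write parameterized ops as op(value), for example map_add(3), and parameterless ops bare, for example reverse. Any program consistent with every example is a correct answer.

map_mul(7) | map_mul(4) | map_mul(6) | unique | min

Check, running the answer program on each example:
  [-28, 9, -28, -20, 36, 40, -38, 31, -29] -> [-196, 63, -196, -140, 252, 280, -266, 217, -203] -> [-784, 252, -784, -560, 1008, 1120, -1064, 868, -812] -> [-4704, 1512, -4704, -3360, 6048, 6720, -6384, 5208, -4872] -> [-4704, 1512, -3360, 6048, 6720, -6384, 5208, -4872] -> -6384
  [15, 9, -9, -27, -47, 29, 28, 10, 13] -> [105, 63, -63, -189, -329, 203, 196, 70, 91] -> [420, 252, -252, -756, -1316, 812, 784, 280, 364] -> [2520, 1512, -1512, -4536, -7896, 4872, 4704, 1680, 2184] -> [2520, 1512, -1512, -4536, -7896, 4872, 4704, 1680, 2184] -> -7896
  [8, 17, 13, -44, -17, -37, 46, -15, 46, 28] -> [56, 119, 91, -308, -119, -259, 322, -105, 322, 196] -> [224, 476, 364, -1232, -476, -1036, 1288, -420, 1288, 784] -> [1344, 2856, 2184, -7392, -2856, -6216, 7728, -2520, 7728, 4704] -> [1344, 2856, 2184, -7392, -2856, -6216, 7728, -2520, 4704] -> -7392
  [40, -21, 23, -1, 35, 27, -48, -31] -> [280, -147, 161, -7, 245, 189, -336, -217] -> [1120, -588, 644, -28, 980, 756, -1344, -868] -> [6720, -3528, 3864, -168, 5880, 4536, -8064, -5208] -> [6720, -3528, 3864, -168, 5880, 4536, -8064, -5208] -> -8064
  [12, -12, -34, 0, 36, -17, 33, -2, 12] -> [84, -84, -238, 0, 252, -119, 231, -14, 84] -> [336, -336, -952, 0, 1008, -476, 924, -56, 336] -> [2016, -2016, -5712, 0, 6048, -2856, 5544, -336, 2016] -> [2016, -2016, -5712, 0, 6048, -2856, 5544, -336] -> -5712
  [6, 38, -44, 50, -12] -> [42, 266, -308, 350, -84] -> [168, 1064, -1232, 1400, -336] -> [1008, 6384, -7392, 8400, -2016] -> [1008, 6384, -7392, 8400, -2016] -> -7392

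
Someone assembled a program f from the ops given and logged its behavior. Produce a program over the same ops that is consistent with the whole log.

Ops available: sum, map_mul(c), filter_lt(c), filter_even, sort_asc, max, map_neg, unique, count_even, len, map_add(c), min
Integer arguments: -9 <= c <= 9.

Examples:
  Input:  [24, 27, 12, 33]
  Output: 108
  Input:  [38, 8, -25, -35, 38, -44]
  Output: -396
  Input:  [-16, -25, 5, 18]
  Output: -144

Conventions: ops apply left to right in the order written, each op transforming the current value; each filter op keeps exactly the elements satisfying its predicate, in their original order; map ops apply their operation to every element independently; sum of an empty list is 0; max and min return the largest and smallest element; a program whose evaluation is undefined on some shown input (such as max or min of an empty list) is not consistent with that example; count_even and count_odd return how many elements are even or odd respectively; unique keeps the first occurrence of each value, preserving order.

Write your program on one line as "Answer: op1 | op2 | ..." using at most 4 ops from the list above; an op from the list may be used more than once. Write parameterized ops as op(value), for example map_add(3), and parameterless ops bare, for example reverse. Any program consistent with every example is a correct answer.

unique | filter_even | map_mul(9) | min

Check, running the answer program on each example:
  [24, 27, 12, 33] -> [24, 27, 12, 33] -> [24, 12] -> [216, 108] -> 108
  [38, 8, -25, -35, 38, -44] -> [38, 8, -25, -35, -44] -> [38, 8, -44] -> [342, 72, -396] -> -396
  [-16, -25, 5, 18] -> [-16, -25, 5, 18] -> [-16, 18] -> [-144, 162] -> -144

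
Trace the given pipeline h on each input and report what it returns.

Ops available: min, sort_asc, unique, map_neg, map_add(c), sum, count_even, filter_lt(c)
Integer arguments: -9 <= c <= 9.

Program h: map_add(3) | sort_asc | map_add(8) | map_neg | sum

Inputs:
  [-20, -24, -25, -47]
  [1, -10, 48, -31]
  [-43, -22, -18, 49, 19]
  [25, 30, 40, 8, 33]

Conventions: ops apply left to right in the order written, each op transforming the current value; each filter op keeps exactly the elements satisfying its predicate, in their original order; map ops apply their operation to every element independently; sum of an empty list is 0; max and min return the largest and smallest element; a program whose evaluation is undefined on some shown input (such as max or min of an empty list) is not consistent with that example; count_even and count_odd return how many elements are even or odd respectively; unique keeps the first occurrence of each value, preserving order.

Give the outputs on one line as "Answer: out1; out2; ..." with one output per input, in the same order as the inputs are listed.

72; -52; -40; -191

Execution, op by op:
  [-20, -24, -25, -47] -> [-17, -21, -22, -44] -> [-44, -22, -21, -17] -> [-36, -14, -13, -9] -> [36, 14, 13, 9] -> 72
  [1, -10, 48, -31] -> [4, -7, 51, -28] -> [-28, -7, 4, 51] -> [-20, 1, 12, 59] -> [20, -1, -12, -59] -> -52
  [-43, -22, -18, 49, 19] -> [-40, -19, -15, 52, 22] -> [-40, -19, -15, 22, 52] -> [-32, -11, -7, 30, 60] -> [32, 11, 7, -30, -60] -> -40
  [25, 30, 40, 8, 33] -> [28, 33, 43, 11, 36] -> [11, 28, 33, 36, 43] -> [19, 36, 41, 44, 51] -> [-19, -36, -41, -44, -51] -> -191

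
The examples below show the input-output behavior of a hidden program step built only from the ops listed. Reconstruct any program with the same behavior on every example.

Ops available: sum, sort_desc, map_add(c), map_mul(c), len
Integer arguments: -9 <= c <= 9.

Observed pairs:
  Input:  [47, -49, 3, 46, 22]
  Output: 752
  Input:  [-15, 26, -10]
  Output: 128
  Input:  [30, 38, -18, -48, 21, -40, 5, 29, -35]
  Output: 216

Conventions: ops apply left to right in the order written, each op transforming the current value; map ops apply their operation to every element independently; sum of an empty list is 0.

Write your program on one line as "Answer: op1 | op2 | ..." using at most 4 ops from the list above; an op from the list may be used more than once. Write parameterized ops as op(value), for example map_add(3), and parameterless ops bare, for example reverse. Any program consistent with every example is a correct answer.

map_add(5) | map_mul(8) | sort_desc | sum

Check, running the answer program on each example:
  [47, -49, 3, 46, 22] -> [52, -44, 8, 51, 27] -> [416, -352, 64, 408, 216] -> [416, 408, 216, 64, -352] -> 752
  [-15, 26, -10] -> [-10, 31, -5] -> [-80, 248, -40] -> [248, -40, -80] -> 128
  [30, 38, -18, -48, 21, -40, 5, 29, -35] -> [35, 43, -13, -43, 26, -35, 10, 34, -30] -> [280, 344, -104, -344, 208, -280, 80, 272, -240] -> [344, 280, 272, 208, 80, -104, -240, -280, -344] -> 216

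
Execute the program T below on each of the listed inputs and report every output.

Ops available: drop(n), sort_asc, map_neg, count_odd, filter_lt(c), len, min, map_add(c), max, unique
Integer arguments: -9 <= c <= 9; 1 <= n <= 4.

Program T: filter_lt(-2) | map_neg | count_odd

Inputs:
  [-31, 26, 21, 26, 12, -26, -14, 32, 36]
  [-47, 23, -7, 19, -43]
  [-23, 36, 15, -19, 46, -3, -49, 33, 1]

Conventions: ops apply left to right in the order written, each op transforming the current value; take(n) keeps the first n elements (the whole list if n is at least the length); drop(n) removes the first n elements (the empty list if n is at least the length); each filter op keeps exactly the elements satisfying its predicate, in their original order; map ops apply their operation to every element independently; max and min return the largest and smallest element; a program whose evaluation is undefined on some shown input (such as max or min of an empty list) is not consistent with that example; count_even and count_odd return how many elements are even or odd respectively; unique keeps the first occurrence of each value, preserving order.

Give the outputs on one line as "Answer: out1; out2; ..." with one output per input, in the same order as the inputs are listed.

1; 3; 4

Execution, op by op:
  [-31, 26, 21, 26, 12, -26, -14, 32, 36] -> [-31, -26, -14] -> [31, 26, 14] -> 1
  [-47, 23, -7, 19, -43] -> [-47, -7, -43] -> [47, 7, 43] -> 3
  [-23, 36, 15, -19, 46, -3, -49, 33, 1] -> [-23, -19, -3, -49] -> [23, 19, 3, 49] -> 4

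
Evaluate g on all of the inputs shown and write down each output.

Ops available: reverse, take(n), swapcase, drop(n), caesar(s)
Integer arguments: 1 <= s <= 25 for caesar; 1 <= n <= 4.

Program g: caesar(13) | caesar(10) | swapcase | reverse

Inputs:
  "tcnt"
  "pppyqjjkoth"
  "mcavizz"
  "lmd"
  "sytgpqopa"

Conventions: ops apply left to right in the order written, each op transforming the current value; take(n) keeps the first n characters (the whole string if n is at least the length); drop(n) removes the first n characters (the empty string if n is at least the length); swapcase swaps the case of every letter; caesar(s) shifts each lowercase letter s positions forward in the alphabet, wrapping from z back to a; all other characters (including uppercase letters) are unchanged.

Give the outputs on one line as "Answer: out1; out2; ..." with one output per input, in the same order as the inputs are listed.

"QKZQ"; "EQLHGGNVMMM"; "WWFSXZJ"; "AJI"; "XMLNMDQVP"

Execution, op by op:
  "tcnt" -> "gpag" -> "qzkq" -> "QZKQ" -> "QKZQ"
  "pppyqjjkoth" -> "cccldwwxbgu" -> "mmmvngghlqe" -> "MMMVNGGHLQE" -> "EQLHGGNVMMM"
  "mcavizz" -> "zpnivmm" -> "jzxsfww" -> "JZXSFWW" -> "WWFSXZJ"
  "lmd" -> "yzq" -> "ija" -> "IJA" -> "AJI"
  "sytgpqopa" -> "flgtcdbcn" -> "pvqdmnlmx" -> "PVQDMNLMX" -> "XMLNMDQVP"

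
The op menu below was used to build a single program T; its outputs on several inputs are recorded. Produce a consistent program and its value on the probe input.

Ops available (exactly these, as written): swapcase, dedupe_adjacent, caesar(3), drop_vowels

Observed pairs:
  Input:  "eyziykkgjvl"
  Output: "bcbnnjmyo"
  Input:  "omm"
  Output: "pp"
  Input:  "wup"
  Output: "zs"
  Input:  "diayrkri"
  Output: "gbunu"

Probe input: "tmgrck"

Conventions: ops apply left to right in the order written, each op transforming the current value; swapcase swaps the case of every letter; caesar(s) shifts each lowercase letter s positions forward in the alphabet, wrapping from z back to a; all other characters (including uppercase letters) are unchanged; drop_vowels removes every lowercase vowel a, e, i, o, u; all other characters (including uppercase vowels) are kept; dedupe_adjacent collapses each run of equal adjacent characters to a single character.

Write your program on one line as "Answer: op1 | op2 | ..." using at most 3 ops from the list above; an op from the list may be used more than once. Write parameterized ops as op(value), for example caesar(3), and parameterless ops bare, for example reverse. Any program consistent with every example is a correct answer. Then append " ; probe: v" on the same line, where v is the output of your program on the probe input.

drop_vowels | caesar(3) ; probe: "wpjufn"

Check, running the answer program on each example:
  "eyziykkgjvl" -> "yzykkgjvl" -> "bcbnnjmyo"
  "omm" -> "mm" -> "pp"
  "wup" -> "wp" -> "zs"
  "diayrkri" -> "dyrkr" -> "gbunu"
  probe: "tmgrck" -> "tmgrck" -> "wpjufn"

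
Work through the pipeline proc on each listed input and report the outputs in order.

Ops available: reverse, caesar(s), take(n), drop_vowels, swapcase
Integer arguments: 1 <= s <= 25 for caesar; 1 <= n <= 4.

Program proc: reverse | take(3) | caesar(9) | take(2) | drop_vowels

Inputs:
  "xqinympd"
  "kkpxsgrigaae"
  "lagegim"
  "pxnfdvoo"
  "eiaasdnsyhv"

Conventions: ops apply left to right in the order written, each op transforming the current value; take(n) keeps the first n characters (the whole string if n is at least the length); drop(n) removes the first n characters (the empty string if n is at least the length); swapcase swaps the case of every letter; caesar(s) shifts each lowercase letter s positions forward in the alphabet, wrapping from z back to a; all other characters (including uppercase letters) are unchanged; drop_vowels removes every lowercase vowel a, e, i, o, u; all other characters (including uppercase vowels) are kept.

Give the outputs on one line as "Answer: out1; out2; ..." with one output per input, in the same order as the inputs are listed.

"my"; "nj"; "vr"; "xx"; "q"

Execution, op by op:
  "xqinympd" -> "dpmyniqx" -> "dpm" -> "myv" -> "my" -> "my"
  "kkpxsgrigaae" -> "eaagirgsxpkk" -> "eaa" -> "njj" -> "nj" -> "nj"
  "lagegim" -> "migegal" -> "mig" -> "vrp" -> "vr" -> "vr"
  "pxnfdvoo" -> "oovdfnxp" -> "oov" -> "xxe" -> "xx" -> "xx"
  "eiaasdnsyhv" -> "vhysndsaaie" -> "vhy" -> "eqh" -> "eq" -> "q"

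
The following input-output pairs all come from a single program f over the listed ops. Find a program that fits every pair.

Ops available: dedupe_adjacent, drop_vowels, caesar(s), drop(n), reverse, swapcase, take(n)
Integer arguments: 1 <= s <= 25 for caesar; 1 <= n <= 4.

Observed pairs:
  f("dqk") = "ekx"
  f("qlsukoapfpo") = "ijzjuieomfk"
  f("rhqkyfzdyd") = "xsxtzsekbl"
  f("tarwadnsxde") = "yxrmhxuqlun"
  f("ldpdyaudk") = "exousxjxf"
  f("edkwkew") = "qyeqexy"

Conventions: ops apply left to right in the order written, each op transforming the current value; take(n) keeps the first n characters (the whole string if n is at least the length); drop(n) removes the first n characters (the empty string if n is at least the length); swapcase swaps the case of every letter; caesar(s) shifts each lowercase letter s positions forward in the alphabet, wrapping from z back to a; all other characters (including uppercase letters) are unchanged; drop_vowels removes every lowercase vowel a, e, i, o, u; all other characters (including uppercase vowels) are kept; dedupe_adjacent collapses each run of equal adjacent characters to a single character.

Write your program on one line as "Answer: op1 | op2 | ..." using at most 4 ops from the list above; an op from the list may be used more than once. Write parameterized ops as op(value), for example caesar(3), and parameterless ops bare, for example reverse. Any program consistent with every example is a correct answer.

reverse | caesar(15) | caesar(5)

Check, running the answer program on each example:
  "dqk" -> "kqd" -> "zfs" -> "ekx"
  "qlsukoapfpo" -> "opfpaokuslq" -> "deuepdzjhaf" -> "ijzjuieomfk"
  "rhqkyfzdyd" -> "dydzfykqhr" -> "snsounzfwg" -> "xsxtzsekbl"
  "tarwadnsxde" -> "edxsndawrat" -> "tsmhcsplgpi" -> "yxrmhxuqlun"
  "ldpdyaudk" -> "kduaydpdl" -> "zsjpnsesa" -> "exousxjxf"
  "edkwkew" -> "wekwkde" -> "ltzlzst" -> "qyeqexy"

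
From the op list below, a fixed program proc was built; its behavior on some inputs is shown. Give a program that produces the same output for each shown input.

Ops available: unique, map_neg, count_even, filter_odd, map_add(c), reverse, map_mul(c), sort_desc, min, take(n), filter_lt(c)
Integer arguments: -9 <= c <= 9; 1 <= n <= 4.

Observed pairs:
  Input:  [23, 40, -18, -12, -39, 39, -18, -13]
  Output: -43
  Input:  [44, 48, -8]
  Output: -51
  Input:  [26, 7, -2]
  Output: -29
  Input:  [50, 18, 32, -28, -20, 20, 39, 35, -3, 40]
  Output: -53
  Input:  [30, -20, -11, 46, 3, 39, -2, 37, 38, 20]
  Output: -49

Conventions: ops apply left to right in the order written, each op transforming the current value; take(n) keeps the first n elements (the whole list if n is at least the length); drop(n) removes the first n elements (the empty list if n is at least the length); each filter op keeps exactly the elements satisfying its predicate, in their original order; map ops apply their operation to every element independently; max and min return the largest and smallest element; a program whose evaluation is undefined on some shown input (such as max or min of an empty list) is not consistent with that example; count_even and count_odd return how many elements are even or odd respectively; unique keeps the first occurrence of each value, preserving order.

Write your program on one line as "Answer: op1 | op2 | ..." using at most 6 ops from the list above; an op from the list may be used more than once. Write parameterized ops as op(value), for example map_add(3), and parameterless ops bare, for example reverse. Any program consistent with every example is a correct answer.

sort_desc | unique | map_neg | map_add(-3) | min

Check, running the answer program on each example:
  [23, 40, -18, -12, -39, 39, -18, -13] -> [40, 39, 23, -12, -13, -18, -18, -39] -> [40, 39, 23, -12, -13, -18, -39] -> [-40, -39, -23, 12, 13, 18, 39] -> [-43, -42, -26, 9, 10, 15, 36] -> -43
  [44, 48, -8] -> [48, 44, -8] -> [48, 44, -8] -> [-48, -44, 8] -> [-51, -47, 5] -> -51
  [26, 7, -2] -> [26, 7, -2] -> [26, 7, -2] -> [-26, -7, 2] -> [-29, -10, -1] -> -29
  [50, 18, 32, -28, -20, 20, 39, 35, -3, 40] -> [50, 40, 39, 35, 32, 20, 18, -3, -20, -28] -> [50, 40, 39, 35, 32, 20, 18, -3, -20, -28] -> [-50, -40, -39, -35, -32, -20, -18, 3, 20, 28] -> [-53, -43, -42, -38, -35, -23, -21, 0, 17, 25] -> -53
  [30, -20, -11, 46, 3, 39, -2, 37, 38, 20] -> [46, 39, 38, 37, 30, 20, 3, -2, -11, -20] -> [46, 39, 38, 37, 30, 20, 3, -2, -11, -20] -> [-46, -39, -38, -37, -30, -20, -3, 2, 11, 20] -> [-49, -42, -41, -40, -33, -23, -6, -1, 8, 17] -> -49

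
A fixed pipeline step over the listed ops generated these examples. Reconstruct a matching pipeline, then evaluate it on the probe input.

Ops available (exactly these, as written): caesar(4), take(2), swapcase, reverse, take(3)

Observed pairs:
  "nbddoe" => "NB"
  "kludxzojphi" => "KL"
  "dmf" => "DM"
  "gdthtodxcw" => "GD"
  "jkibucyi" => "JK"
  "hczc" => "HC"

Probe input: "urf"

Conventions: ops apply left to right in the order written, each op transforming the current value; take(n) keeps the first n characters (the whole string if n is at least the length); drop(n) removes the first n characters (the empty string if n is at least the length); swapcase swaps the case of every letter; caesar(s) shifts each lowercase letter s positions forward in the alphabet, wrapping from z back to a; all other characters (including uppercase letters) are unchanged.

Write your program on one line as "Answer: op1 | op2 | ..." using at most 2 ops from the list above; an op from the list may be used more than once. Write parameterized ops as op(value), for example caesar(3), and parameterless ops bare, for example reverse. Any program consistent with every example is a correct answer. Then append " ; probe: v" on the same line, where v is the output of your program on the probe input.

take(2) | swapcase ; probe: "UR"

Check, running the answer program on each example:
  "nbddoe" -> "nb" -> "NB"
  "kludxzojphi" -> "kl" -> "KL"
  "dmf" -> "dm" -> "DM"
  "gdthtodxcw" -> "gd" -> "GD"
  "jkibucyi" -> "jk" -> "JK"
  "hczc" -> "hc" -> "HC"
  probe: "urf" -> "ur" -> "UR"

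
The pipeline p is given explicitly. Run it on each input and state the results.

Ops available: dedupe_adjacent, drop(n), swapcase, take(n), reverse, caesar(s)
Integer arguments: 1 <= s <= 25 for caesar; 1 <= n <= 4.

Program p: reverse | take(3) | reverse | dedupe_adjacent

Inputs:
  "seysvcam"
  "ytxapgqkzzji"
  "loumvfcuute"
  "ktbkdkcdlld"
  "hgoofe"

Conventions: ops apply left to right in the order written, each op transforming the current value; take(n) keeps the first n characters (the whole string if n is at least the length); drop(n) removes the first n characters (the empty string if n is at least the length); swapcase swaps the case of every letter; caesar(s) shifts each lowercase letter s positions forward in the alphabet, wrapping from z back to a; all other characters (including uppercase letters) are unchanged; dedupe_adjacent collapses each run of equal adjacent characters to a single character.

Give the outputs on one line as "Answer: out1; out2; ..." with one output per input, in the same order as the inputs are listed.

"cam"; "zji"; "ute"; "ld"; "ofe"

Execution, op by op:
  "seysvcam" -> "macvsyes" -> "mac" -> "cam" -> "cam"
  "ytxapgqkzzji" -> "ijzzkqgpaxty" -> "ijz" -> "zji" -> "zji"
  "loumvfcuute" -> "etuucfvmuol" -> "etu" -> "ute" -> "ute"
  "ktbkdkcdlld" -> "dlldckdkbtk" -> "dll" -> "lld" -> "ld"
  "hgoofe" -> "efoogh" -> "efo" -> "ofe" -> "ofe"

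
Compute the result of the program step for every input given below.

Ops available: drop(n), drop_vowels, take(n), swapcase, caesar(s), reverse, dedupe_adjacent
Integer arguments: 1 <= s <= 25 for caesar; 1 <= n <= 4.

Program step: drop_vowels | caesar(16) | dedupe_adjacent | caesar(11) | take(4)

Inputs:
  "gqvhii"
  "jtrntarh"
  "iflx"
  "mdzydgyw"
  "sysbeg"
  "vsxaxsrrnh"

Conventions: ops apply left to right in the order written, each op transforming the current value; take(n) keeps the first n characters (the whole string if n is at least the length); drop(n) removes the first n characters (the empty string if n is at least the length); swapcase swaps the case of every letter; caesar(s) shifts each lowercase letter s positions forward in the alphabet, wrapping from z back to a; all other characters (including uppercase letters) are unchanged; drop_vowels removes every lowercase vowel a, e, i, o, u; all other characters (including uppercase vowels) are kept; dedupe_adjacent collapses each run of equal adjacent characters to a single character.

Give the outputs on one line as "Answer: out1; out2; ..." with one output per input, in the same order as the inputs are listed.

"hrwi"; "kuso"; "gmy"; "neaz"; "tztc"; "wtyt"

Execution, op by op:
  "gqvhii" -> "gqvh" -> "wglx" -> "wglx" -> "hrwi" -> "hrwi"
  "jtrntarh" -> "jtrntrh" -> "zjhdjhx" -> "zjhdjhx" -> "kusousi" -> "kuso"
  "iflx" -> "flx" -> "vbn" -> "vbn" -> "gmy" -> "gmy"
  "mdzydgyw" -> "mdzydgyw" -> "ctpotwom" -> "ctpotwom" -> "neazehzx" -> "neaz"
  "sysbeg" -> "sysbg" -> "ioirw" -> "ioirw" -> "tztch" -> "tztc"
  "vsxaxsrrnh" -> "vsxxsrrnh" -> "linnihhdx" -> "linihdx" -> "wtytsoi" -> "wtyt"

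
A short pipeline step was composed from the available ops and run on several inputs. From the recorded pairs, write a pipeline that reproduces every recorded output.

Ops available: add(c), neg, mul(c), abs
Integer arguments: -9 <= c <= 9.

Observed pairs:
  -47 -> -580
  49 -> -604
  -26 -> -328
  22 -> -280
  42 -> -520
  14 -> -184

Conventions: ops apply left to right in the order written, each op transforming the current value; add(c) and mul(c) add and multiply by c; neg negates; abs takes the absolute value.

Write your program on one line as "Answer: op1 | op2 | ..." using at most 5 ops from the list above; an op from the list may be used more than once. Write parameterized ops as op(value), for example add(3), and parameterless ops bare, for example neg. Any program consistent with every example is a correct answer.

abs | neg | mul(6) | add(-8) | mul(2)

Check, running the answer program on each example:
  -47 -> 47 -> -47 -> -282 -> -290 -> -580
  49 -> 49 -> -49 -> -294 -> -302 -> -604
  -26 -> 26 -> -26 -> -156 -> -164 -> -328
  22 -> 22 -> -22 -> -132 -> -140 -> -280
  42 -> 42 -> -42 -> -252 -> -260 -> -520
  14 -> 14 -> -14 -> -84 -> -92 -> -184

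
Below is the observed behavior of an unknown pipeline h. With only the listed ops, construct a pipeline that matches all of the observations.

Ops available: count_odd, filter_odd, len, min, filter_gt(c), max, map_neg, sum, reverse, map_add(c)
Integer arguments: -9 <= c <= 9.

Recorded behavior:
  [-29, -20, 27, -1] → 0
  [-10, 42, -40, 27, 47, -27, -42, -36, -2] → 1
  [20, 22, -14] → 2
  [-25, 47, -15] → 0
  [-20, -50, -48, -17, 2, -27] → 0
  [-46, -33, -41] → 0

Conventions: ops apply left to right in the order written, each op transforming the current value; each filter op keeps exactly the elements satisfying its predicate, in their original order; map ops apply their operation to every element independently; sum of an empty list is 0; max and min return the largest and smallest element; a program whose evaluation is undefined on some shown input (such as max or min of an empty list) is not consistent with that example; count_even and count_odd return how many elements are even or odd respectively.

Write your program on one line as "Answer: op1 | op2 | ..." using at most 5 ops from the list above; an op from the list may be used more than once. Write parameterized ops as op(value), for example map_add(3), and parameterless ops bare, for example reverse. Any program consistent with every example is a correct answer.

map_add(-9) | filter_gt(6) | filter_odd | reverse | count_odd

Check, running the answer program on each example:
  [-29, -20, 27, -1] -> [-38, -29, 18, -10] -> [18] -> [] -> [] -> 0
  [-10, 42, -40, 27, 47, -27, -42, -36, -2] -> [-19, 33, -49, 18, 38, -36, -51, -45, -11] -> [33, 18, 38] -> [33] -> [33] -> 1
  [20, 22, -14] -> [11, 13, -23] -> [11, 13] -> [11, 13] -> [13, 11] -> 2
  [-25, 47, -15] -> [-34, 38, -24] -> [38] -> [] -> [] -> 0
  [-20, -50, -48, -17, 2, -27] -> [-29, -59, -57, -26, -7, -36] -> [] -> [] -> [] -> 0
  [-46, -33, -41] -> [-55, -42, -50] -> [] -> [] -> [] -> 0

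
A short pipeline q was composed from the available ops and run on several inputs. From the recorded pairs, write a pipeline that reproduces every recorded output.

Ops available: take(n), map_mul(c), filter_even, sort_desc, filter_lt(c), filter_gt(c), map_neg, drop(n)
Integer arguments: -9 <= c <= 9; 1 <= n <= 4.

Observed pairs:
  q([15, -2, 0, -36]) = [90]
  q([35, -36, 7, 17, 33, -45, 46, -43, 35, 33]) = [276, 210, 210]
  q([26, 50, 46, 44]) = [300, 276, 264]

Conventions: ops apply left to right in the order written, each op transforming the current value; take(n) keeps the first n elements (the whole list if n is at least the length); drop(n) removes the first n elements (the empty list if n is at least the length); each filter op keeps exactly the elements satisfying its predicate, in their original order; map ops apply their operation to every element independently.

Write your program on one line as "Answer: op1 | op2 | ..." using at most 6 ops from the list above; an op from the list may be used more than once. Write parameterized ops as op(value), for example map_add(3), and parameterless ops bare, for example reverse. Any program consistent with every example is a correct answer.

sort_desc | filter_gt(-8) | take(3) | filter_gt(9) | map_mul(6)

Check, running the answer program on each example:
  [15, -2, 0, -36] -> [15, 0, -2, -36] -> [15, 0, -2] -> [15, 0, -2] -> [15] -> [90]
  [35, -36, 7, 17, 33, -45, 46, -43, 35, 33] -> [46, 35, 35, 33, 33, 17, 7, -36, -43, -45] -> [46, 35, 35, 33, 33, 17, 7] -> [46, 35, 35] -> [46, 35, 35] -> [276, 210, 210]
  [26, 50, 46, 44] -> [50, 46, 44, 26] -> [50, 46, 44, 26] -> [50, 46, 44] -> [50, 46, 44] -> [300, 276, 264]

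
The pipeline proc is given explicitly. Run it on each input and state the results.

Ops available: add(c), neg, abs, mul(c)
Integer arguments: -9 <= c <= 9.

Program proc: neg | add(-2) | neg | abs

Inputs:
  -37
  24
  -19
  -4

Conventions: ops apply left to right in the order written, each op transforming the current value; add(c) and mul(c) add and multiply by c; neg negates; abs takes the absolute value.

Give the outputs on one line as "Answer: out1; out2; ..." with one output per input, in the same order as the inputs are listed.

Execution, op by op:
  -37 -> 37 -> 35 -> -35 -> 35
  24 -> -24 -> -26 -> 26 -> 26
  -19 -> 19 -> 17 -> -17 -> 17
  -4 -> 4 -> 2 -> -2 -> 2

35; 26; 17; 2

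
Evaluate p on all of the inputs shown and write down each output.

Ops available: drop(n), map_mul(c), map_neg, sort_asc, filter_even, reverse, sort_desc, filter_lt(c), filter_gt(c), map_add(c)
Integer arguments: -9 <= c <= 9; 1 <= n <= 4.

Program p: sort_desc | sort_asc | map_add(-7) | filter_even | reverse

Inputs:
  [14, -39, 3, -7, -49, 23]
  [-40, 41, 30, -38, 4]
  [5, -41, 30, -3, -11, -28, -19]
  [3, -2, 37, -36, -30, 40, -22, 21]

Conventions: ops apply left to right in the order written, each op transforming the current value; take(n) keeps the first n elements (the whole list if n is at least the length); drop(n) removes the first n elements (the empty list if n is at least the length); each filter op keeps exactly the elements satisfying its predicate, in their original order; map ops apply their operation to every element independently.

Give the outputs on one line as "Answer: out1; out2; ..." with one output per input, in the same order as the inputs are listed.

[16, -4, -14, -46, -56]; [34]; [-2, -10, -18, -26, -48]; [30, 14, -4]

Execution, op by op:
  [14, -39, 3, -7, -49, 23] -> [23, 14, 3, -7, -39, -49] -> [-49, -39, -7, 3, 14, 23] -> [-56, -46, -14, -4, 7, 16] -> [-56, -46, -14, -4, 16] -> [16, -4, -14, -46, -56]
  [-40, 41, 30, -38, 4] -> [41, 30, 4, -38, -40] -> [-40, -38, 4, 30, 41] -> [-47, -45, -3, 23, 34] -> [34] -> [34]
  [5, -41, 30, -3, -11, -28, -19] -> [30, 5, -3, -11, -19, -28, -41] -> [-41, -28, -19, -11, -3, 5, 30] -> [-48, -35, -26, -18, -10, -2, 23] -> [-48, -26, -18, -10, -2] -> [-2, -10, -18, -26, -48]
  [3, -2, 37, -36, -30, 40, -22, 21] -> [40, 37, 21, 3, -2, -22, -30, -36] -> [-36, -30, -22, -2, 3, 21, 37, 40] -> [-43, -37, -29, -9, -4, 14, 30, 33] -> [-4, 14, 30] -> [30, 14, -4]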